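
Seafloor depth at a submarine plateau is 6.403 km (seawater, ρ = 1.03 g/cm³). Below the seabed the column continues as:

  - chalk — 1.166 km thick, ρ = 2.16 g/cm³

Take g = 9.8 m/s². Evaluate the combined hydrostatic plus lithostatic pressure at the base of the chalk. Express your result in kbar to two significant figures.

seawater: 1030 kg/m³ × 9.8 m/s² × 6403 m = 6.463×10^7 Pa = 0.6463 kbar
chalk: 2160 kg/m³ × 9.8 m/s² × 1166 m = 2.468×10^7 Pa = 0.2468 kbar
Total = 0.6463 + 0.2468 = 0.89314 kbar

0.89 kbar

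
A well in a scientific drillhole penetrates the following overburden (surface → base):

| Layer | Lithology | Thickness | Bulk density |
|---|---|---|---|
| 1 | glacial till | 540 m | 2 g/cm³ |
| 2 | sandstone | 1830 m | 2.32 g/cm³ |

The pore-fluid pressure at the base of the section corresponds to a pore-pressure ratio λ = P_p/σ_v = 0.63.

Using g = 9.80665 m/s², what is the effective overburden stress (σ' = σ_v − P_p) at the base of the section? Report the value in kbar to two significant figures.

0.19 kbar

Overburden (lithostatic) stress σ_v:
glacial till: 2000 kg/m³ × 9.80665 m/s² × 540 m = 1.059×10^7 Pa = 10.59 MPa
sandstone: 2320 kg/m³ × 9.80665 m/s² × 1830 m = 4.164×10^7 Pa = 41.64 MPa
Total = 10.59 + 41.64 = 52.226 MPa
Pore pressure P_p = λ·σ_v = 0.63 × 52.23 MPa = 32.90 MPa
Effective stress σ' = σ_v − P_p = 52.23 − 32.90 = 19.324 MPa = 0.19324 kbar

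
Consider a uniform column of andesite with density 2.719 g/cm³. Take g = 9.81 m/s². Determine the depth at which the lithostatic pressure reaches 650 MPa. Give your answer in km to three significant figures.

24.4 km

h = P/(ρg) = 650 MPa / (2719 kg/m³ × 9.81 m/s²) = 6.500×10^8 Pa / 26673 Pa/m = 24369 m
= 24.369 km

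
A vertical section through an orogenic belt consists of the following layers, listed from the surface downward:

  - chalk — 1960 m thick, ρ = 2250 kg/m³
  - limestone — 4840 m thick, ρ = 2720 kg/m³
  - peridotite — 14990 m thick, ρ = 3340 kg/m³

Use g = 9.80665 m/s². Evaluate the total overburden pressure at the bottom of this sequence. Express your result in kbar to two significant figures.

chalk: 2250 kg/m³ × 9.80665 m/s² × 1960 m = 4.325×10^7 Pa = 0.4325 kbar
limestone: 2720 kg/m³ × 9.80665 m/s² × 4840 m = 1.291×10^8 Pa = 1.291 kbar
peridotite: 3340 kg/m³ × 9.80665 m/s² × 14990 m = 4.910×10^8 Pa = 4.910 kbar
Total = 0.4325 + 1.291 + 4.910 = 6.6334 kbar

6.6 kbar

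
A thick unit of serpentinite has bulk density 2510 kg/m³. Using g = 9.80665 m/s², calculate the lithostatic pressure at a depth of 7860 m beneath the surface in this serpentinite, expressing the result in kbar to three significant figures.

serpentinite: 2510 kg/m³ × 9.80665 m/s² × 7860 m = 1.935×10^8 Pa = 1.935 kbar

1.93 kbar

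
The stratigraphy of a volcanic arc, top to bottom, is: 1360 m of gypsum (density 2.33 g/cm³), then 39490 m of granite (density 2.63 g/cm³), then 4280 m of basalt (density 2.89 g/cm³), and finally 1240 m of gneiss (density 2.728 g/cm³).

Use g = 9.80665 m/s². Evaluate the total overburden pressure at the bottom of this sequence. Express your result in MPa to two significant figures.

gypsum: 2330 kg/m³ × 9.80665 m/s² × 1360 m = 3.108×10^7 Pa = 31.08 MPa
granite: 2630 kg/m³ × 9.80665 m/s² × 39490 m = 1.019×10^9 Pa = 1019 MPa
basalt: 2890 kg/m³ × 9.80665 m/s² × 4280 m = 1.213×10^8 Pa = 121.3 MPa
gneiss: 2728 kg/m³ × 9.80665 m/s² × 1240 m = 3.317×10^7 Pa = 33.17 MPa
Total = 31.08 + 1019 + 121.3 + 33.17 = 1204.1 MPa

1200 MPa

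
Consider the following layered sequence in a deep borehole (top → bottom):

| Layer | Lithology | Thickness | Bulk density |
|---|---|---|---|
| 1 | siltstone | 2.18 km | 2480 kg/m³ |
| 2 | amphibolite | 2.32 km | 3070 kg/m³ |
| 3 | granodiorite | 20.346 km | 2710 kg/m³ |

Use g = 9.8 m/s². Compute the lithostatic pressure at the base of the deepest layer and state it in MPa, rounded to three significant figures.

siltstone: 2480 kg/m³ × 9.8 m/s² × 2180 m = 5.298×10^7 Pa = 52.98 MPa
amphibolite: 3070 kg/m³ × 9.8 m/s² × 2320 m = 6.980×10^7 Pa = 69.80 MPa
granodiorite: 2710 kg/m³ × 9.8 m/s² × 20346 m = 5.403×10^8 Pa = 540.3 MPa
Total = 52.98 + 69.80 + 540.3 = 663.13 MPa

663 MPa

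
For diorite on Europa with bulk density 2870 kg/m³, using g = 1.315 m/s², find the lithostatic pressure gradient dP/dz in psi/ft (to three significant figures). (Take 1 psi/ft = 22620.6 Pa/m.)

0.167 psi/ft

dP/dz = ρg = 2870 kg/m³ × 1.315 m/s² = 3774.0 Pa/m
= 3774.0 Pa/m × (1 psi/ft / 22621 Pa/m) = 0.16684 psi/ft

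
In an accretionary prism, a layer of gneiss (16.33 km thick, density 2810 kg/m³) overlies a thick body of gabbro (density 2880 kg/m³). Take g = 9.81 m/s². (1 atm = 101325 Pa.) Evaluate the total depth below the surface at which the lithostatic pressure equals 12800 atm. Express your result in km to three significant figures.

Pressure at base of upper layers: 2810×9.81×16330 = 4.502×10^8 Pa = 4443 atm
Remaining pressure to be supplied by gabbro: 1.297×10^9 − 4.502×10^8 = 8.468×10^8 Pa
Additional depth in gabbro = 8.468×10^8 Pa / (2880 kg/m³ × 9.81 m/s²) = 29972 m
Total depth = 16330 m + 29972 m = 46302 m
= 46.302 km

46.3 km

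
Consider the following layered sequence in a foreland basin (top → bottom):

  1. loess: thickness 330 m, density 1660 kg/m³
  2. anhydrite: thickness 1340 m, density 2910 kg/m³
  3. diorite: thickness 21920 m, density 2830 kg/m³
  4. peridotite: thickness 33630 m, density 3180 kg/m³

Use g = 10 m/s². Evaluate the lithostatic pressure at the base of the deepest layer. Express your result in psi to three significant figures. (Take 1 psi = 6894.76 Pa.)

loess: 1660 kg/m³ × 10 m/s² × 330 m = 5.478×10^6 Pa = 794.5 psi
anhydrite: 2910 kg/m³ × 10 m/s² × 1340 m = 3.899×10^7 Pa = 5656 psi
diorite: 2830 kg/m³ × 10 m/s² × 21920 m = 6.203×10^8 Pa = 89972 psi
peridotite: 3180 kg/m³ × 10 m/s² × 33630 m = 1.069×10^9 Pa = 1.551×10^5 psi
Total = 794.5 + 5656 + 89972 + 1.551×10^5 = 2.5153×10^5 psi

252000 psi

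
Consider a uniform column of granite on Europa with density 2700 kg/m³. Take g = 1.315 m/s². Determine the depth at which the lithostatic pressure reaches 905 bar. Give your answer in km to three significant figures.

25.5 km

h = P/(ρg) = 905 bar / (2700 kg/m³ × 1.315 m/s²) = 9.050×10^7 Pa / 3550.5 Pa/m = 25489 m
= 25.489 km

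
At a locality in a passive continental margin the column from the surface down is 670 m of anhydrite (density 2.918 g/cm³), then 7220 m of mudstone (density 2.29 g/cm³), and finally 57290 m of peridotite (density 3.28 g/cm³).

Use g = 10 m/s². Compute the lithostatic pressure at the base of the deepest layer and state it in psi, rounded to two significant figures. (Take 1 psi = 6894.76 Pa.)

anhydrite: 2918 kg/m³ × 10 m/s² × 670 m = 1.955×10^7 Pa = 2836 psi
mudstone: 2290 kg/m³ × 10 m/s² × 7220 m = 1.653×10^8 Pa = 23980 psi
peridotite: 3280 kg/m³ × 10 m/s² × 57290 m = 1.879×10^9 Pa = 2.725×10^5 psi
Total = 2836 + 23980 + 2.725×10^5 = 2.9936×10^5 psi

300000 psi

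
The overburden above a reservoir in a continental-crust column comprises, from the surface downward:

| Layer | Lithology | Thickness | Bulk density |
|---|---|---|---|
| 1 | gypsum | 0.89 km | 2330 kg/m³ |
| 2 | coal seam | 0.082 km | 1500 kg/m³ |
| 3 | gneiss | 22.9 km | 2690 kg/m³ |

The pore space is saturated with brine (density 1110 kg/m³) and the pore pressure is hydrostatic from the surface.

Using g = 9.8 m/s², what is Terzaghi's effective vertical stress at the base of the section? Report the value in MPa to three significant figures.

Overburden (lithostatic) stress σ_v:
gypsum: 2330 kg/m³ × 9.8 m/s² × 890 m = 2.032×10^7 Pa = 20.32 MPa
coal seam: 1500 kg/m³ × 9.8 m/s² × 82 m = 1.205×10^6 Pa = 1.205 MPa
gneiss: 2690 kg/m³ × 9.8 m/s² × 22900 m = 6.037×10^8 Pa = 603.7 MPa
Total = 20.32 + 1.205 + 603.7 = 625.22 MPa
Pore pressure P_p = 1110 kg/m³ × 9.8 m/s² × 23872 m = 2.597×10^8 Pa = 259.7 MPa
Effective stress σ' = σ_v − P_p = 625.2 − 259.7 = 365.54 MPa

366 MPa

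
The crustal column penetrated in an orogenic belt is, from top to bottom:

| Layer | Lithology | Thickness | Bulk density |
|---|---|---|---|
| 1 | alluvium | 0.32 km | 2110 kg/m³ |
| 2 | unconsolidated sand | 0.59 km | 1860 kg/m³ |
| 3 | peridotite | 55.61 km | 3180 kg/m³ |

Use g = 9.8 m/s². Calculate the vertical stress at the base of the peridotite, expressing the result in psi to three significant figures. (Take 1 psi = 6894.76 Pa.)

alluvium: 2110 kg/m³ × 9.8 m/s² × 320 m = 6.617×10^6 Pa = 959.7 psi
unconsolidated sand: 1860 kg/m³ × 9.8 m/s² × 590 m = 1.075×10^7 Pa = 1560 psi
peridotite: 3180 kg/m³ × 9.8 m/s² × 55610 m = 1.733×10^9 Pa = 2.514×10^5 psi
Total = 959.7 + 1560 + 2.514×10^5 = 2.5387×10^5 psi

254000 psi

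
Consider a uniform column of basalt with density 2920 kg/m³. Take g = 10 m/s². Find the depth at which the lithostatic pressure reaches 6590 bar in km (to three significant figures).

h = P/(ρg) = 6590 bar / (2920 kg/m³ × 10 m/s²) = 6.590×10^8 Pa / 29200 Pa/m = 22568 m
= 22.568 km

22.6 km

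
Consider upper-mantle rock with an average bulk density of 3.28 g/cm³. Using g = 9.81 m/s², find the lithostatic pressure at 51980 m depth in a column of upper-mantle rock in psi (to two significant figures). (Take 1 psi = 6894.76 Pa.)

240000 psi

upper-mantle rock: 3280 kg/m³ × 9.81 m/s² × 51980 m = 1.673×10^9 Pa = 2.426×10^5 psi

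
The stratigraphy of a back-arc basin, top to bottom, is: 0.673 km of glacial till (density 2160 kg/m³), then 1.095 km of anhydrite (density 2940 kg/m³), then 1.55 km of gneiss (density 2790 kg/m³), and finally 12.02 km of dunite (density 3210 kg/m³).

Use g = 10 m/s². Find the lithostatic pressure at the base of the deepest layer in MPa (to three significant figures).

476 MPa

glacial till: 2160 kg/m³ × 10 m/s² × 673 m = 1.454×10^7 Pa = 14.54 MPa
anhydrite: 2940 kg/m³ × 10 m/s² × 1095 m = 3.219×10^7 Pa = 32.19 MPa
gneiss: 2790 kg/m³ × 10 m/s² × 1550 m = 4.324×10^7 Pa = 43.24 MPa
dunite: 3210 kg/m³ × 10 m/s² × 12020 m = 3.858×10^8 Pa = 385.8 MPa
Total = 14.54 + 32.19 + 43.24 + 385.8 = 475.82 MPa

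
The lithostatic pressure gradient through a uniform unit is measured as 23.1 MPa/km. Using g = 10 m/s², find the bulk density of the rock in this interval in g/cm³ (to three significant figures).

ρ = (dP/dz)/g = 23.1 MPa/km / 10 m/s² = 23100 Pa/m / 10 m/s² = 2310.0 kg/m³
= 2.310 g/cm³

2.31 g/cm³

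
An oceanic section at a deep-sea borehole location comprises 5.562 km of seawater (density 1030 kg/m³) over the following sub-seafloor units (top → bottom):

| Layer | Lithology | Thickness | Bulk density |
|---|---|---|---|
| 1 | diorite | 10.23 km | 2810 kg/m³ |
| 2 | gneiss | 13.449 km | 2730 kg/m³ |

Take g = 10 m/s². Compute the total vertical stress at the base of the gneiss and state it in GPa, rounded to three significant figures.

seawater: 1030 kg/m³ × 10 m/s² × 5562 m = 5.729×10^7 Pa = 0.05729 GPa
diorite: 2810 kg/m³ × 10 m/s² × 10230 m = 2.875×10^8 Pa = 0.2875 GPa
gneiss: 2730 kg/m³ × 10 m/s² × 13449 m = 3.672×10^8 Pa = 0.3672 GPa
Total = 0.05729 + 0.2875 + 0.3672 = 0.71191 GPa

0.712 GPa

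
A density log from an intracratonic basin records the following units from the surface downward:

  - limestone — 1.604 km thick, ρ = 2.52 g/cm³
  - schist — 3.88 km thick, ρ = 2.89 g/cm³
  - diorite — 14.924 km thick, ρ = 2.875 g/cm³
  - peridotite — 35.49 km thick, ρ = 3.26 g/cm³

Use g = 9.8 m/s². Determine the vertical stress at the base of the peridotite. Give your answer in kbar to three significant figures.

17.0 kbar

limestone: 2520 kg/m³ × 9.8 m/s² × 1604 m = 3.961×10^7 Pa = 0.3961 kbar
schist: 2890 kg/m³ × 9.8 m/s² × 3880 m = 1.099×10^8 Pa = 1.099 kbar
diorite: 2875 kg/m³ × 9.8 m/s² × 14924 m = 4.205×10^8 Pa = 4.205 kbar
peridotite: 3260 kg/m³ × 9.8 m/s² × 35490 m = 1.134×10^9 Pa = 11.34 kbar
Total = 0.3961 + 1.099 + 4.205 + 11.34 = 17.038 kbar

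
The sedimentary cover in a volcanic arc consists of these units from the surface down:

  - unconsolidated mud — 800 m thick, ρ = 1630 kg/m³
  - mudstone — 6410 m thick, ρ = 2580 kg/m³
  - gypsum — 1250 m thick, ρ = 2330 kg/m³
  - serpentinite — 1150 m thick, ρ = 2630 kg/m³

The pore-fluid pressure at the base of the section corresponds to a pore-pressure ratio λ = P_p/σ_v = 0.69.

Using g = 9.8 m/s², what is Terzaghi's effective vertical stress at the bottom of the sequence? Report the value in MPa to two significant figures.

72 MPa

Overburden (lithostatic) stress σ_v:
unconsolidated mud: 1630 kg/m³ × 9.8 m/s² × 800 m = 1.278×10^7 Pa = 12.78 MPa
mudstone: 2580 kg/m³ × 9.8 m/s² × 6410 m = 1.621×10^8 Pa = 162.1 MPa
gypsum: 2330 kg/m³ × 9.8 m/s² × 1250 m = 2.854×10^7 Pa = 28.54 MPa
serpentinite: 2630 kg/m³ × 9.8 m/s² × 1150 m = 2.964×10^7 Pa = 29.64 MPa
Total = 12.78 + 162.1 + 28.54 + 29.64 = 233.03 MPa
Pore pressure P_p = λ·σ_v = 0.69 × 233.0 MPa = 160.8 MPa
Effective stress σ' = σ_v − P_p = 233.0 − 160.8 = 72.240 MPa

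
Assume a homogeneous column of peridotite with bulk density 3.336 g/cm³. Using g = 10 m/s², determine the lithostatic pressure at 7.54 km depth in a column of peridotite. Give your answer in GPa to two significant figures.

0.25 GPa

peridotite: 3336 kg/m³ × 10 m/s² × 7540 m = 2.515×10^8 Pa = 0.2515 GPa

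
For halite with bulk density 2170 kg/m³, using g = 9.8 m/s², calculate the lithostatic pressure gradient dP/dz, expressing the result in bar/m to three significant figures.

dP/dz = ρg = 2170 kg/m³ × 9.8 m/s² = 21266 Pa/m
= 21266 Pa/m × (1 bar/m / 1.0000×10^5 Pa/m) = 0.21266 bar/m

0.213 bar/m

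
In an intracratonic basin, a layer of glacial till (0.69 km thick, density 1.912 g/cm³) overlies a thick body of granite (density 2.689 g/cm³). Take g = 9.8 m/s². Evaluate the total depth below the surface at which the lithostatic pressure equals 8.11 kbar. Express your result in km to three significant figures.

Pressure at base of upper layers: 1912×9.8×690 = 1.293×10^7 Pa = 0.1293 kbar
Remaining pressure to be supplied by granite: 8.110×10^8 − 1.293×10^7 = 7.981×10^8 Pa
Additional depth in granite = 7.981×10^8 Pa / (2689 kg/m³ × 9.8 m/s²) = 30285 m
Total depth = 690 m + 30285 m = 30975 m
= 30.975 km

31.0 km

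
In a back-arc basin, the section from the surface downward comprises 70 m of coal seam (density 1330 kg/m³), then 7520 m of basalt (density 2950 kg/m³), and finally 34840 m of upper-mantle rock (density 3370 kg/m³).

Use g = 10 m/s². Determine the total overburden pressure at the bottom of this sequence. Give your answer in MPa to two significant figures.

coal seam: 1330 kg/m³ × 10 m/s² × 70 m = 9.310×10^5 Pa = 0.9310 MPa
basalt: 2950 kg/m³ × 10 m/s² × 7520 m = 2.218×10^8 Pa = 221.8 MPa
upper-mantle rock: 3370 kg/m³ × 10 m/s² × 34840 m = 1.174×10^9 Pa = 1174 MPa
Total = 0.9310 + 221.8 + 1174 = 1396.9 MPa

1400 MPa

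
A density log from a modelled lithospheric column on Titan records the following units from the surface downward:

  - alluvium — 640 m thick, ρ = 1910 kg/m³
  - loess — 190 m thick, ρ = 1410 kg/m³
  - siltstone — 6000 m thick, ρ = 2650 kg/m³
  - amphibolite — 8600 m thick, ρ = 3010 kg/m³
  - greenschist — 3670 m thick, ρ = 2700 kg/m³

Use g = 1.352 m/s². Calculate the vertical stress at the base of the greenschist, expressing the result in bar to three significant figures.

719 bar

alluvium: 1910 kg/m³ × 1.352 m/s² × 640 m = 1.653×10^6 Pa = 16.53 bar
loess: 1410 kg/m³ × 1.352 m/s² × 190 m = 3.622×10^5 Pa = 3.622 bar
siltstone: 2650 kg/m³ × 1.352 m/s² × 6000 m = 2.150×10^7 Pa = 215.0 bar
amphibolite: 3010 kg/m³ × 1.352 m/s² × 8600 m = 3.500×10^7 Pa = 350.0 bar
greenschist: 2700 kg/m³ × 1.352 m/s² × 3670 m = 1.340×10^7 Pa = 134.0 bar
Total = 16.53 + 3.622 + 215.0 + 350.0 + 134.0 = 719.07 bar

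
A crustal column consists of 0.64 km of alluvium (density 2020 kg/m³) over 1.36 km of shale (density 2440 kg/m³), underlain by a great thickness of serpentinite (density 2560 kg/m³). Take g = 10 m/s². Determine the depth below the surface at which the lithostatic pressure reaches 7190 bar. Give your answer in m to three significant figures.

28300 m

Pressure at base of upper layers: 2020×10×640 + 2440×10×1360 = 4.611×10^7 Pa = 461.1 bar
Remaining pressure to be supplied by serpentinite: 7.190×10^8 − 4.611×10^7 = 6.729×10^8 Pa
Additional depth in serpentinite = 6.729×10^8 Pa / (2560 kg/m³ × 10 m/s²) = 26285 m
Total depth = 2000 m + 26285 m = 28285 m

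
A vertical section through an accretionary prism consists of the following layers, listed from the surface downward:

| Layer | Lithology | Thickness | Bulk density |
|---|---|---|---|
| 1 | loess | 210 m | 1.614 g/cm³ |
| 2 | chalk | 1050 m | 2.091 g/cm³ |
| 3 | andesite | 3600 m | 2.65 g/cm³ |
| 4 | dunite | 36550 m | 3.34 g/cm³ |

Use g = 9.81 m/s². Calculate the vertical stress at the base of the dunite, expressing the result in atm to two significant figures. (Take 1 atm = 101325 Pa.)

13000 atm

loess: 1614 kg/m³ × 9.81 m/s² × 210 m = 3.325×10^6 Pa = 32.82 atm
chalk: 2091 kg/m³ × 9.81 m/s² × 1050 m = 2.154×10^7 Pa = 212.6 atm
andesite: 2650 kg/m³ × 9.81 m/s² × 3600 m = 9.359×10^7 Pa = 923.6 atm
dunite: 3340 kg/m³ × 9.81 m/s² × 36550 m = 1.198×10^9 Pa = 11819 atm
Total = 32.82 + 212.6 + 923.6 + 11819 = 12988 atm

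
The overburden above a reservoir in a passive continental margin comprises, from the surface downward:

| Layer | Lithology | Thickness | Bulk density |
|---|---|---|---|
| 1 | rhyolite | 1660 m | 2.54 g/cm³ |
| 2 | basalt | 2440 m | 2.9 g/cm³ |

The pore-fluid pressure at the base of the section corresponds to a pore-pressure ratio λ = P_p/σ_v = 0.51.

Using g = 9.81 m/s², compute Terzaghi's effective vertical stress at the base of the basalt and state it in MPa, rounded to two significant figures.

Overburden (lithostatic) stress σ_v:
rhyolite: 2540 kg/m³ × 9.81 m/s² × 1660 m = 4.136×10^7 Pa = 41.36 MPa
basalt: 2900 kg/m³ × 9.81 m/s² × 2440 m = 6.942×10^7 Pa = 69.42 MPa
Total = 41.36 + 69.42 = 110.78 MPa
Pore pressure P_p = λ·σ_v = 0.51 × 110.8 MPa = 56.50 MPa
Effective stress σ' = σ_v − P_p = 110.8 − 56.50 = 54.281 MPa

54 MPa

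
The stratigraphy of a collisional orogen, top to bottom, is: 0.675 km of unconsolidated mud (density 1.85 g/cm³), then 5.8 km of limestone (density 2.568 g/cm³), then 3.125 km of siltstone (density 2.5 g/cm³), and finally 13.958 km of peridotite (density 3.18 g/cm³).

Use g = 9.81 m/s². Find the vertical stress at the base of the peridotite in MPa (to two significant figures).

unconsolidated mud: 1850 kg/m³ × 9.81 m/s² × 675 m = 1.225×10^7 Pa = 12.25 MPa
limestone: 2568 kg/m³ × 9.81 m/s² × 5800 m = 1.461×10^8 Pa = 146.1 MPa
siltstone: 2500 kg/m³ × 9.81 m/s² × 3125 m = 7.664×10^7 Pa = 76.64 MPa
peridotite: 3180 kg/m³ × 9.81 m/s² × 13958 m = 4.354×10^8 Pa = 435.4 MPa
Total = 12.25 + 146.1 + 76.64 + 435.4 = 670.44 MPa

670 MPa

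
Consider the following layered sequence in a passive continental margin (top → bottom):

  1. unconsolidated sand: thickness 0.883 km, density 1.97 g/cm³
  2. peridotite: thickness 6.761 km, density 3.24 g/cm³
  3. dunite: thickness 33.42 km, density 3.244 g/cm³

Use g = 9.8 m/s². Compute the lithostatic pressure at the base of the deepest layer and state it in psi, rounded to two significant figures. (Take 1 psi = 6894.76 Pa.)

unconsolidated sand: 1970 kg/m³ × 9.8 m/s² × 883 m = 1.705×10^7 Pa = 2472 psi
peridotite: 3240 kg/m³ × 9.8 m/s² × 6761 m = 2.147×10^8 Pa = 31136 psi
dunite: 3244 kg/m³ × 9.8 m/s² × 33420 m = 1.062×10^9 Pa = 1.541×10^5 psi
Total = 2472 + 31136 + 1.541×10^5 = 1.8771×10^5 psi

190000 psi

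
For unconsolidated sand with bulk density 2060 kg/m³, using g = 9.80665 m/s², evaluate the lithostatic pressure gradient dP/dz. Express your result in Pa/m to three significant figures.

dP/dz = ρg = 2060 kg/m³ × 9.80665 m/s² = 20202 Pa/m

20200 Pa/m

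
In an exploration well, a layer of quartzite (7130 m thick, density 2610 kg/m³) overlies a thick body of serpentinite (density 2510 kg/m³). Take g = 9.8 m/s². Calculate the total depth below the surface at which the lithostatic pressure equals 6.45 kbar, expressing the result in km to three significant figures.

25.9 km

Pressure at base of upper layers: 2610×9.8×7130 = 1.824×10^8 Pa = 1.824 kbar
Remaining pressure to be supplied by serpentinite: 6.450×10^8 − 1.824×10^8 = 4.626×10^8 Pa
Additional depth in serpentinite = 4.626×10^8 Pa / (2510 kg/m³ × 9.8 m/s²) = 18808 m
Total depth = 7130 m + 18808 m = 25938 m
= 25.938 km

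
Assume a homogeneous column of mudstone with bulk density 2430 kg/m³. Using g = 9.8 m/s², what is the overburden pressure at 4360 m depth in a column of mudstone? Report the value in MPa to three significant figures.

mudstone: 2430 kg/m³ × 9.8 m/s² × 4360 m = 1.038×10^8 Pa = 103.8 MPa

104 MPa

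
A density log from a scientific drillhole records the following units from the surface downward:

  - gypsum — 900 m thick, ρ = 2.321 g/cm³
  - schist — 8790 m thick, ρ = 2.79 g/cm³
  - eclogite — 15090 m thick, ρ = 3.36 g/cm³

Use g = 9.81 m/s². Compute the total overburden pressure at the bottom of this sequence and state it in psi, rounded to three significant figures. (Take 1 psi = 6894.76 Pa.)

gypsum: 2321 kg/m³ × 9.81 m/s² × 900 m = 2.049×10^7 Pa = 2972 psi
schist: 2790 kg/m³ × 9.81 m/s² × 8790 m = 2.406×10^8 Pa = 34893 psi
eclogite: 3360 kg/m³ × 9.81 m/s² × 15090 m = 4.974×10^8 Pa = 72140 psi
Total = 2972 + 34893 + 72140 = 1.1001×10^5 psi

110000 psi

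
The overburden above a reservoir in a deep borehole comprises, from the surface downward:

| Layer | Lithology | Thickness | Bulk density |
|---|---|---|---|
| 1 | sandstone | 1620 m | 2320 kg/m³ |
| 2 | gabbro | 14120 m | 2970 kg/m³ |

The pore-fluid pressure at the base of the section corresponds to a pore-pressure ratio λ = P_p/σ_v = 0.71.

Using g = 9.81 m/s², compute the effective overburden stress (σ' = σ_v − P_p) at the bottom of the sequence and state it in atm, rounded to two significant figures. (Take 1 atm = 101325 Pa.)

Overburden (lithostatic) stress σ_v:
sandstone: 2320 kg/m³ × 9.81 m/s² × 1620 m = 3.687×10^7 Pa = 36.87 MPa
gabbro: 2970 kg/m³ × 9.81 m/s² × 14120 m = 4.114×10^8 Pa = 411.4 MPa
Total = 36.87 + 411.4 = 448.27 MPa
Pore pressure P_p = λ·σ_v = 0.71 × 448.3 MPa = 318.3 MPa
Effective stress σ' = σ_v − P_p = 448.3 − 318.3 = 130.00 MPa = 1283.0 atm

1300 atm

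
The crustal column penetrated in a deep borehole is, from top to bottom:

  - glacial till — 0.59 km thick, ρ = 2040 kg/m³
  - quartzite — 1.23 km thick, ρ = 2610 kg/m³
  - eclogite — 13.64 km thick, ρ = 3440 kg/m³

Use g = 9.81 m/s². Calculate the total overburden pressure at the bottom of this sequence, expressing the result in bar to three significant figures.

5040 bar

glacial till: 2040 kg/m³ × 9.81 m/s² × 590 m = 1.181×10^7 Pa = 118.1 bar
quartzite: 2610 kg/m³ × 9.81 m/s² × 1230 m = 3.149×10^7 Pa = 314.9 bar
eclogite: 3440 kg/m³ × 9.81 m/s² × 13640 m = 4.603×10^8 Pa = 4603 bar
Total = 118.1 + 314.9 + 4603 = 5036.0 bar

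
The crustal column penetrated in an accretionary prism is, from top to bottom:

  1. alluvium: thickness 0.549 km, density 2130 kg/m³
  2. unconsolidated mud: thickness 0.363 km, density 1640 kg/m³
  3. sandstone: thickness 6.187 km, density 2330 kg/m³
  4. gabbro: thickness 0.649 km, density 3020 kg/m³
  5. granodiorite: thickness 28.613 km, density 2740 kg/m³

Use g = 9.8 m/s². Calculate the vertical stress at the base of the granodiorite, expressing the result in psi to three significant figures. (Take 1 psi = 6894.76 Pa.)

alluvium: 2130 kg/m³ × 9.8 m/s² × 549 m = 1.146×10^7 Pa = 1662 psi
unconsolidated mud: 1640 kg/m³ × 9.8 m/s² × 363 m = 5.834×10^6 Pa = 846.2 psi
sandstone: 2330 kg/m³ × 9.8 m/s² × 6187 m = 1.413×10^8 Pa = 20490 psi
gabbro: 3020 kg/m³ × 9.8 m/s² × 649 m = 1.921×10^7 Pa = 2786 psi
granodiorite: 2740 kg/m³ × 9.8 m/s² × 28613 m = 7.683×10^8 Pa = 1.114×10^5 psi
Total = 1662 + 846.2 + 20490 + 2786 + 1.114×10^5 = 1.3722×10^5 psi

137000 psi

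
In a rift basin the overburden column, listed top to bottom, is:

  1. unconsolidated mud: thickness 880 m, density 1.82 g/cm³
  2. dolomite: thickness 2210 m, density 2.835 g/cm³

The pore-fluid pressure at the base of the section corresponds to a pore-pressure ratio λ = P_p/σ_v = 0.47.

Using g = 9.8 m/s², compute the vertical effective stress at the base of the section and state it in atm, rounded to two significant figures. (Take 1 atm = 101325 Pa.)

400 atm

Overburden (lithostatic) stress σ_v:
unconsolidated mud: 1820 kg/m³ × 9.8 m/s² × 880 m = 1.570×10^7 Pa = 15.70 MPa
dolomite: 2835 kg/m³ × 9.8 m/s² × 2210 m = 6.140×10^7 Pa = 61.40 MPa
Total = 15.70 + 61.40 = 77.096 MPa
Pore pressure P_p = λ·σ_v = 0.47 × 77.10 MPa = 36.24 MPa
Effective stress σ' = σ_v − P_p = 77.10 − 36.24 = 40.861 MPa = 403.27 atm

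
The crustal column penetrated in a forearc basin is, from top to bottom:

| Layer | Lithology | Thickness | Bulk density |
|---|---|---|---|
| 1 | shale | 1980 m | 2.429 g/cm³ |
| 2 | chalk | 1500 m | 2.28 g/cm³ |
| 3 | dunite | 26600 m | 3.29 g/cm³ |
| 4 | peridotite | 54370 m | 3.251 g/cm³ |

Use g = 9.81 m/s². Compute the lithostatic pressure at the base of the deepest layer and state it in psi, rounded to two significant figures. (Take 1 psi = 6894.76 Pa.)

shale: 2429 kg/m³ × 9.81 m/s² × 1980 m = 4.718×10^7 Pa = 6843 psi
chalk: 2280 kg/m³ × 9.81 m/s² × 1500 m = 3.355×10^7 Pa = 4866 psi
dunite: 3290 kg/m³ × 9.81 m/s² × 26600 m = 8.585×10^8 Pa = 1.245×10^5 psi
peridotite: 3251 kg/m³ × 9.81 m/s² × 54370 m = 1.734×10^9 Pa = 2.515×10^5 psi
Total = 6843 + 4866 + 1.245×10^5 + 2.515×10^5 = 3.8772×10^5 psi

390000 psi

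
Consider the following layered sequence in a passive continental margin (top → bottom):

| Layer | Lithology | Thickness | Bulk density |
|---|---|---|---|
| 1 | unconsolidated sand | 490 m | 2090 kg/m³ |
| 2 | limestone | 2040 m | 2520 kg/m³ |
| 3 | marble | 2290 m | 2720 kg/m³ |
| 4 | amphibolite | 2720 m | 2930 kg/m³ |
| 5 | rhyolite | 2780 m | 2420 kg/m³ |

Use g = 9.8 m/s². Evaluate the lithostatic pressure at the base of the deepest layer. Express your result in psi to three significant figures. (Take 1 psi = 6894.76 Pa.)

unconsolidated sand: 2090 kg/m³ × 9.8 m/s² × 490 m = 1.004×10^7 Pa = 1456 psi
limestone: 2520 kg/m³ × 9.8 m/s² × 2040 m = 5.038×10^7 Pa = 7307 psi
marble: 2720 kg/m³ × 9.8 m/s² × 2290 m = 6.104×10^7 Pa = 8853 psi
amphibolite: 2930 kg/m³ × 9.8 m/s² × 2720 m = 7.810×10^7 Pa = 11328 psi
rhyolite: 2420 kg/m³ × 9.8 m/s² × 2780 m = 6.593×10^7 Pa = 9562 psi
Total = 1456 + 7307 + 8853 + 11328 + 9562 = 38506 psi

38500 psi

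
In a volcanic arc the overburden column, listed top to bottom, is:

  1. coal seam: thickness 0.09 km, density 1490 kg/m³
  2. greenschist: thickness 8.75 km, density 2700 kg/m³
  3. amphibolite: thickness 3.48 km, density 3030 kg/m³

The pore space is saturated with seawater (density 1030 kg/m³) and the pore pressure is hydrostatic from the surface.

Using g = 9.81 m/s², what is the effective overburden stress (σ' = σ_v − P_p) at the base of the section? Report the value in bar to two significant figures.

Overburden (lithostatic) stress σ_v:
coal seam: 1490 kg/m³ × 9.81 m/s² × 90 m = 1.316×10^6 Pa = 1.316 MPa
greenschist: 2700 kg/m³ × 9.81 m/s² × 8750 m = 2.318×10^8 Pa = 231.8 MPa
amphibolite: 3030 kg/m³ × 9.81 m/s² × 3480 m = 1.034×10^8 Pa = 103.4 MPa
Total = 1.316 + 231.8 + 103.4 = 336.52 MPa
Pore pressure P_p = 1030 kg/m³ × 9.81 m/s² × 12320 m = 1.245×10^8 Pa = 124.5 MPa
Effective stress σ' = σ_v − P_p = 336.5 − 124.5 = 212.03 MPa = 2120.3 bar

2100 bar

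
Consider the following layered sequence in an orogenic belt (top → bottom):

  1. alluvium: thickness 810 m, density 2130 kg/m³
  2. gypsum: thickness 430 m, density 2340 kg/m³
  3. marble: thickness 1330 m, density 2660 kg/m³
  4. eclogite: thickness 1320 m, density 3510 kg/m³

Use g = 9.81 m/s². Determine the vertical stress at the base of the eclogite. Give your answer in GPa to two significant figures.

0.11 GPa

alluvium: 2130 kg/m³ × 9.81 m/s² × 810 m = 1.693×10^7 Pa = 0.01693 GPa
gypsum: 2340 kg/m³ × 9.81 m/s² × 430 m = 9.871×10^6 Pa = 9.871×10^-3 GPa
marble: 2660 kg/m³ × 9.81 m/s² × 1330 m = 3.471×10^7 Pa = 0.03471 GPa
eclogite: 3510 kg/m³ × 9.81 m/s² × 1320 m = 4.545×10^7 Pa = 0.04545 GPa
Total = 0.01693 + 9.871×10^-3 + 0.03471 + 0.04545 = 0.10695 GPa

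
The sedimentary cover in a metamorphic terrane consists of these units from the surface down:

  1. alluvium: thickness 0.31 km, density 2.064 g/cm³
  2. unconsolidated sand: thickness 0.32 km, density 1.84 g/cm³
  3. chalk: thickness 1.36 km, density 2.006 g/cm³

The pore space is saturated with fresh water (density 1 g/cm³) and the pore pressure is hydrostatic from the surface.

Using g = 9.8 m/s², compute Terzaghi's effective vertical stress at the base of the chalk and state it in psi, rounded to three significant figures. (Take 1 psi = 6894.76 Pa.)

2800 psi

Overburden (lithostatic) stress σ_v:
alluvium: 2064 kg/m³ × 9.8 m/s² × 310 m = 6.270×10^6 Pa = 6.270 MPa
unconsolidated sand: 1840 kg/m³ × 9.8 m/s² × 320 m = 5.770×10^6 Pa = 5.770 MPa
chalk: 2006 kg/m³ × 9.8 m/s² × 1360 m = 2.674×10^7 Pa = 26.74 MPa
Total = 6.270 + 5.770 + 26.74 = 38.777 MPa
Pore pressure P_p = 1000 kg/m³ × 9.8 m/s² × 1990 m = 1.950×10^7 Pa = 19.50 MPa
Effective stress σ' = σ_v − P_p = 38.78 − 19.50 = 19.275 MPa = 2795.6 psi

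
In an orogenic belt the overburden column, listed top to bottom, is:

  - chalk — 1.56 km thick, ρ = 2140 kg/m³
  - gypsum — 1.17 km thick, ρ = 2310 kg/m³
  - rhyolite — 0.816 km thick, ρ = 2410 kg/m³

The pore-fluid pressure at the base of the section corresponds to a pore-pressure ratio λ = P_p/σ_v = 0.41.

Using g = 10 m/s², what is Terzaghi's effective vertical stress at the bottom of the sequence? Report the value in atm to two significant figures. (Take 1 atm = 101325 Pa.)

Overburden (lithostatic) stress σ_v:
chalk: 2140 kg/m³ × 10 m/s² × 1560 m = 3.338×10^7 Pa = 33.38 MPa
gypsum: 2310 kg/m³ × 10 m/s² × 1170 m = 2.703×10^7 Pa = 27.03 MPa
rhyolite: 2410 kg/m³ × 10 m/s² × 816 m = 1.967×10^7 Pa = 19.67 MPa
Total = 33.38 + 27.03 + 19.67 = 80.077 MPa
Pore pressure P_p = λ·σ_v = 0.41 × 80.08 MPa = 32.83 MPa
Effective stress σ' = σ_v − P_p = 80.08 − 32.83 = 47.245 MPa = 466.27 atm

470 atm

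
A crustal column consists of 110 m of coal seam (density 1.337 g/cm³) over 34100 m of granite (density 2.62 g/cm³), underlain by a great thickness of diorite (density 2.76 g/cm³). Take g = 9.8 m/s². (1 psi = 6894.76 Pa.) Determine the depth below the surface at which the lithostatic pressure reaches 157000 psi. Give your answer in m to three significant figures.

Pressure at base of upper layers: 1337×9.8×110 + 2620×9.8×34100 = 8.770×10^8 Pa = 1.272×10^5 psi
Remaining pressure to be supplied by diorite: 1.082×10^9 − 8.770×10^8 = 2.055×10^8 Pa
Additional depth in diorite = 2.055×10^8 Pa / (2760 kg/m³ × 9.8 m/s²) = 7597.0 m
Total depth = 34210 m + 7597.0 m = 41807 m

41800 m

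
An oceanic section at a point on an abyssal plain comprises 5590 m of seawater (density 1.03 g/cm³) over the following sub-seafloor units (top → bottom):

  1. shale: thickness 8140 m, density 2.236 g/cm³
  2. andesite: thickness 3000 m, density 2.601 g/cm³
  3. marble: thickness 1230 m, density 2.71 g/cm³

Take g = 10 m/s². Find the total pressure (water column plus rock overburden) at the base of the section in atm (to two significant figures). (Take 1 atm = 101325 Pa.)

3500 atm

seawater: 1030 kg/m³ × 10 m/s² × 5590 m = 5.758×10^7 Pa = 568.2 atm
shale: 2236 kg/m³ × 10 m/s² × 8140 m = 1.820×10^8 Pa = 1796 atm
andesite: 2601 kg/m³ × 10 m/s² × 3000 m = 7.803×10^7 Pa = 770.1 atm
marble: 2710 kg/m³ × 10 m/s² × 1230 m = 3.333×10^7 Pa = 329.0 atm
Total = 568.2 + 1796 + 770.1 + 329.0 = 3463.6 atm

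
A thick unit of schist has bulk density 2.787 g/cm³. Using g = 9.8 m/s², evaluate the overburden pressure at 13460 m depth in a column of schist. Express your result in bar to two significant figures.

3700 bar

schist: 2787 kg/m³ × 9.8 m/s² × 13460 m = 3.676×10^8 Pa = 3676 bar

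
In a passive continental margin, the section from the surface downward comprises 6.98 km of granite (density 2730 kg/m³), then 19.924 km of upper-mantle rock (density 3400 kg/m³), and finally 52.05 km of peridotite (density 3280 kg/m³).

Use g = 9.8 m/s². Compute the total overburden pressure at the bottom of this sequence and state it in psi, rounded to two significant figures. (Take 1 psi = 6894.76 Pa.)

370000 psi

granite: 2730 kg/m³ × 9.8 m/s² × 6980 m = 1.867×10^8 Pa = 27085 psi
upper-mantle rock: 3400 kg/m³ × 9.8 m/s² × 19924 m = 6.639×10^8 Pa = 96286 psi
peridotite: 3280 kg/m³ × 9.8 m/s² × 52050 m = 1.673×10^9 Pa = 2.427×10^5 psi
Total = 27085 + 96286 + 2.427×10^5 = 3.6603×10^5 psi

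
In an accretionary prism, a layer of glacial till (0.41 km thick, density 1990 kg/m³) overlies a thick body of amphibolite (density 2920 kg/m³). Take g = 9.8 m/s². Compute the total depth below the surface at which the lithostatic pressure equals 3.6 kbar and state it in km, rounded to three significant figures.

12.7 km

Pressure at base of upper layers: 1990×9.8×410 = 7.996×10^6 Pa = 0.07996 kbar
Remaining pressure to be supplied by amphibolite: 3.600×10^8 − 7.996×10^6 = 3.520×10^8 Pa
Additional depth in amphibolite = 3.520×10^8 Pa / (2920 kg/m³ × 9.8 m/s²) = 12301 m
Total depth = 410 m + 12301 m = 12711 m
= 12.711 km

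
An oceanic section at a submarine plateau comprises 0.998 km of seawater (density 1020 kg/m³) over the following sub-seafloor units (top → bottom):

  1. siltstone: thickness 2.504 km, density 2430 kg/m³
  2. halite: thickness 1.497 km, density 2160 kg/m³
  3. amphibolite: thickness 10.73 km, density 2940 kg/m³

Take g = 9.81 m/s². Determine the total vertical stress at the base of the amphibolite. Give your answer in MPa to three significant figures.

seawater: 1020 kg/m³ × 9.81 m/s² × 998 m = 9.986×10^6 Pa = 9.986 MPa
siltstone: 2430 kg/m³ × 9.81 m/s² × 2504 m = 5.969×10^7 Pa = 59.69 MPa
halite: 2160 kg/m³ × 9.81 m/s² × 1497 m = 3.172×10^7 Pa = 31.72 MPa
amphibolite: 2940 kg/m³ × 9.81 m/s² × 10730 m = 3.095×10^8 Pa = 309.5 MPa
Total = 9.986 + 59.69 + 31.72 + 309.5 = 410.87 MPa

411 MPa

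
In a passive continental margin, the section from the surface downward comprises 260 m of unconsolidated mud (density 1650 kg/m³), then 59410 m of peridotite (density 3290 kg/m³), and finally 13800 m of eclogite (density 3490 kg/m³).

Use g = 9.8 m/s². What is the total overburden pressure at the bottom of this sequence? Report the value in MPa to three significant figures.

2390 MPa

unconsolidated mud: 1650 kg/m³ × 9.8 m/s² × 260 m = 4.204×10^6 Pa = 4.204 MPa
peridotite: 3290 kg/m³ × 9.8 m/s² × 59410 m = 1.915×10^9 Pa = 1915 MPa
eclogite: 3490 kg/m³ × 9.8 m/s² × 13800 m = 4.720×10^8 Pa = 472.0 MPa
Total = 4.204 + 1915 + 472.0 = 2391.7 MPa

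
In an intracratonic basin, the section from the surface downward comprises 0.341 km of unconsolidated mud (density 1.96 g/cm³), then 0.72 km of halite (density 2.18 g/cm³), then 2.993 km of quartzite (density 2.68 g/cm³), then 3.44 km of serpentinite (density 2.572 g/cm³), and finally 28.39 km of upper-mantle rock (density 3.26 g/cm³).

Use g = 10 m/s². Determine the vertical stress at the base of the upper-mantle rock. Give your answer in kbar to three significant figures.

unconsolidated mud: 1960 kg/m³ × 10 m/s² × 341 m = 6.684×10^6 Pa = 0.06684 kbar
halite: 2180 kg/m³ × 10 m/s² × 720 m = 1.570×10^7 Pa = 0.1570 kbar
quartzite: 2680 kg/m³ × 10 m/s² × 2993 m = 8.021×10^7 Pa = 0.8021 kbar
serpentinite: 2572 kg/m³ × 10 m/s² × 3440 m = 8.848×10^7 Pa = 0.8848 kbar
upper-mantle rock: 3260 kg/m³ × 10 m/s² × 28390 m = 9.255×10^8 Pa = 9.255 kbar
Total = 0.06684 + 0.1570 + 0.8021 + 0.8848 + 9.255 = 11.166 kbar

11.2 kbar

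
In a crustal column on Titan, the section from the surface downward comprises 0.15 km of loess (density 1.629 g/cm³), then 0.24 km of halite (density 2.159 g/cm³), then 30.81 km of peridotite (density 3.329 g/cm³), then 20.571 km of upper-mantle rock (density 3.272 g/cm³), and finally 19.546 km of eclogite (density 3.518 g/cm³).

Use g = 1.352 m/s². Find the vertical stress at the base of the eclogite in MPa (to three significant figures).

loess: 1629 kg/m³ × 1.352 m/s² × 150 m = 3.304×10^5 Pa = 0.3304 MPa
halite: 2159 kg/m³ × 1.352 m/s² × 240 m = 7.006×10^5 Pa = 0.7006 MPa
peridotite: 3329 kg/m³ × 1.352 m/s² × 30810 m = 1.387×10^8 Pa = 138.7 MPa
upper-mantle rock: 3272 kg/m³ × 1.352 m/s² × 20571 m = 9.100×10^7 Pa = 91.00 MPa
eclogite: 3518 kg/m³ × 1.352 m/s² × 19546 m = 9.297×10^7 Pa = 92.97 MPa
Total = 0.3304 + 0.7006 + 138.7 + 91.00 + 92.97 = 323.67 MPa

324 MPa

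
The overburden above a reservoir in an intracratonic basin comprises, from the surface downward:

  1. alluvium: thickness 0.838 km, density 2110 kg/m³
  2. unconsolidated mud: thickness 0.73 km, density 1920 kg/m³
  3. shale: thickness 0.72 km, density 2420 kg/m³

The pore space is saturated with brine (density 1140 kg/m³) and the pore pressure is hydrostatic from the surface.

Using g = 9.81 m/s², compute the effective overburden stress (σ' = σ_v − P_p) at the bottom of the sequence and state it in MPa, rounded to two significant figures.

Overburden (lithostatic) stress σ_v:
alluvium: 2110 kg/m³ × 9.81 m/s² × 838 m = 1.735×10^7 Pa = 17.35 MPa
unconsolidated mud: 1920 kg/m³ × 9.81 m/s² × 730 m = 1.375×10^7 Pa = 13.75 MPa
shale: 2420 kg/m³ × 9.81 m/s² × 720 m = 1.709×10^7 Pa = 17.09 MPa
Total = 17.35 + 13.75 + 17.09 = 48.188 MPa
Pore pressure P_p = 1140 kg/m³ × 9.81 m/s² × 2288 m = 2.559×10^7 Pa = 25.59 MPa
Effective stress σ' = σ_v − P_p = 48.19 − 25.59 = 22.601 MPa

23 MPa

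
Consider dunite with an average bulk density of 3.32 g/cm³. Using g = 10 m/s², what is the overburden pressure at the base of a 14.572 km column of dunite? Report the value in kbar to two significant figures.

4.8 kbar

dunite: 3320 kg/m³ × 10 m/s² × 14572 m = 4.838×10^8 Pa = 4.838 kbar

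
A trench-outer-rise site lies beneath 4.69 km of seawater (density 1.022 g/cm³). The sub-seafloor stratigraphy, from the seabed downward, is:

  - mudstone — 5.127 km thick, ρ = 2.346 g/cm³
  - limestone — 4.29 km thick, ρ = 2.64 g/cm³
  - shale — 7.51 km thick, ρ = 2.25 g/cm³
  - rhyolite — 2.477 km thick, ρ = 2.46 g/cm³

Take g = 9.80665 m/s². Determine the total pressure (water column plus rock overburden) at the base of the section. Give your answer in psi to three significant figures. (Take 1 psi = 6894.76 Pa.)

seawater: 1022 kg/m³ × 9.80665 m/s² × 4690 m = 4.701×10^7 Pa = 6818 psi
mudstone: 2346 kg/m³ × 9.80665 m/s² × 5127 m = 1.180×10^8 Pa = 17108 psi
limestone: 2640 kg/m³ × 9.80665 m/s² × 4290 m = 1.111×10^8 Pa = 16109 psi
shale: 2250 kg/m³ × 9.80665 m/s² × 7510 m = 1.657×10^8 Pa = 24034 psi
rhyolite: 2460 kg/m³ × 9.80665 m/s² × 2477 m = 5.976×10^7 Pa = 8667 psi
Total = 6818 + 17108 + 16109 + 24034 + 8667 = 72735 psi

72700 psi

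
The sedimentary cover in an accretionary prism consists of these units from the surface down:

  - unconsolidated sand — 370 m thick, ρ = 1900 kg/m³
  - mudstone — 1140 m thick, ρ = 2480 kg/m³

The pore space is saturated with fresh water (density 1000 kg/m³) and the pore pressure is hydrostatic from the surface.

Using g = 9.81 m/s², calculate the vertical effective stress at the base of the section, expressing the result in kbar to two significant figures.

0.20 kbar

Overburden (lithostatic) stress σ_v:
unconsolidated sand: 1900 kg/m³ × 9.81 m/s² × 370 m = 6.896×10^6 Pa = 6.896 MPa
mudstone: 2480 kg/m³ × 9.81 m/s² × 1140 m = 2.773×10^7 Pa = 27.73 MPa
Total = 6.896 + 27.73 = 34.631 MPa
Pore pressure P_p = 1000 kg/m³ × 9.81 m/s² × 1510 m = 1.481×10^7 Pa = 14.81 MPa
Effective stress σ' = σ_v − P_p = 34.63 − 14.81 = 19.818 MPa = 0.19818 kbar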